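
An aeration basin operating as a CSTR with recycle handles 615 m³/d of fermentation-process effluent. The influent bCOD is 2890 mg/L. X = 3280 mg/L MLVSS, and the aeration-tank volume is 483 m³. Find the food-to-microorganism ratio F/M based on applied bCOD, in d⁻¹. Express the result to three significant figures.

F/M ≈ 1.12 d⁻¹

F/M = Q·S₀ / (V·X) = 615 × 2890 / (483.0 × 3280) = 1.122 g bCOD·(g VSS·d)⁻¹.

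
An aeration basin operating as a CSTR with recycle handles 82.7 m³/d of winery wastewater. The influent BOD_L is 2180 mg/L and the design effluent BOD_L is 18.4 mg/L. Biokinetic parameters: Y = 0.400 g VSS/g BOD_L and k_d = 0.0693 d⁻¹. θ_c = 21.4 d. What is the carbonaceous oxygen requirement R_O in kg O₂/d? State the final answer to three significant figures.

The observed yield is Y_obs = Y/(1 + k_d·θ_c) = 0.400 / (1 + 0.0693 × 21.4) = 0.400 / 2.483 = 0.1611 g VSS per g BOD_L removed.
Substrate removed = Q·(S₀ − S) = 82.7 m³/d × (2180 − 18.4) g/m³ = 1.79×10^5 g/d = 178.8 kg/d.
Net sludge production P_X = 0.1611 × 178.8 = 28.80 kg VSS/d.
R_O = Q·(S₀ − S) − 1.42·P_X = 178.8 − 1.42 × 28.80 = 137.9 kg O₂/d.

R_O ≈ 138 kg O₂/d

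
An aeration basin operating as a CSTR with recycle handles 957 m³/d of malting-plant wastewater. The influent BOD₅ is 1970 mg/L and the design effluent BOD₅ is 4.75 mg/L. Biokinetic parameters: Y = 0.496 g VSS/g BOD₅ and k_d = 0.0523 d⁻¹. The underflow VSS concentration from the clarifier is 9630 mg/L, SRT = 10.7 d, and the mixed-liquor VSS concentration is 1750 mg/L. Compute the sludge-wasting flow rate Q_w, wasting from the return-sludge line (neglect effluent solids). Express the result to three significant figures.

Q_w ≈ 62.1 m³/d

From the SRT design equation V = Y Q (S₀−S) θ_c / [X (1 + k_d θ_c)] = 0.496 × 957 × (1970 − 4.75) × 10.7 / [1750 × (1 + 0.0523 × 10.7)] = 9.98×10^6 / 2729 = 3657 m³.
θ_c = V·X/(Q_w·X_r) when wasting from the recycle, so Q_w = V·X/(θ_c·X_r) = 3657 × 1750 / (10.7 × 9630) = 62.11 m³/d.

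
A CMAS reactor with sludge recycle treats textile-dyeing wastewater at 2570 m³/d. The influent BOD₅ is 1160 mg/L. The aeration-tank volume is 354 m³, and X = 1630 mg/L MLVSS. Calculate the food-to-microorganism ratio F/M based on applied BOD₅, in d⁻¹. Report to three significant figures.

F/M = Q·S₀ / (V·X) = 2570 × 1160 / (354.0 × 1630) = 5.167 g BOD₅·(g VSS·d)⁻¹.

F/M ≈ 5.17 d⁻¹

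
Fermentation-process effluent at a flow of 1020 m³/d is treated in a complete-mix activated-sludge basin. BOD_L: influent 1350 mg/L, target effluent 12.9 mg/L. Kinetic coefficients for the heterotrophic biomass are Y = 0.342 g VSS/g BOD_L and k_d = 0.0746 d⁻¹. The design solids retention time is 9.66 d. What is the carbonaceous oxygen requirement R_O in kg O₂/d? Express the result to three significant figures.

R_O ≈ 979 kg O₂/d

Correct the yield for decay: Y_obs = Y/(1 + k_d θ_c) = 0.342 / (1 + 0.0746 × 9.66) = 0.342 / 1.721 = 0.1988.
Mass of BOD_L removed per day: Q(S₀ − S) = 1020 × 1337 g/m³ = 1364 kg/d.
Net sludge production P_X = 0.1988 × 1364 = 271.1 kg VSS/d.
Carbonaceous O₂ demand = substrate oxidised − cell-mass equivalent = 1364 − 1.42 × 271.1 = 978.9 kg O₂/d.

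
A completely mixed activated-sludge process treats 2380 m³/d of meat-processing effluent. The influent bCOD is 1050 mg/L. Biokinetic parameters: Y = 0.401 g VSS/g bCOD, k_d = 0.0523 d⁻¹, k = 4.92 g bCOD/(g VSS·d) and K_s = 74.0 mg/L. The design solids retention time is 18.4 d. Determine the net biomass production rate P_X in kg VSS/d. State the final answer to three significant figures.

For a completely mixed reactor with recycle the Lawrence–McCarty relation gives S = K_s·(1 + k_d·θ_c) / [θ_c·(Y·k − k_d) − 1] = 74.0 × (1 + 0.0523 × 18.4) / [18.4 × (0.401 × 4.92 − 0.0523) − 1] = 145.2 / 34.34 = 4.229 mg/L.
The observed yield is Y_obs = Y/(1 + k_d·θ_c) = 0.401 / (1 + 0.0523 × 18.4) = 0.401 / 1.962 = 0.2043 g VSS per g bCOD removed.
Mass of bCOD removed per day: Q(S₀ − S) = 2380 × 1046 g/m³ = 2489 kg/d.
Biomass produced: P_X = Y_obs·Q·ΔS = 0.2043 × 2489 ≈ 508.6 kg VSS/d.

P_X ≈ 509 kg VSS/d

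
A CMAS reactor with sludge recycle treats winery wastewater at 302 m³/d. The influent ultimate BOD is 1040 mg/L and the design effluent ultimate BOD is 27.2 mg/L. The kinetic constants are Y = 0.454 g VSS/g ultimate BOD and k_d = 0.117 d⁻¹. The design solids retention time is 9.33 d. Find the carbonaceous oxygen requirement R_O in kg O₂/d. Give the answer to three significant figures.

The observed yield is Y_obs = Y/(1 + k_d·θ_c) = 0.454 / (1 + 0.117 × 9.33) = 0.454 / 2.092 = 0.2171 g VSS per g ultimate BOD removed.
Mass of ultimate BOD removed per day: Q(S₀ − S) = 302 × 1013 g/m³ = 305.9 kg/d.
Biomass synthesised: P_X = Y_obs × 305.9 = 66.39 kg VSS/d.
Carbonaceous O₂ demand = substrate oxidised − cell-mass equivalent = 305.9 − 1.42 × 66.39 = 211.6 kg O₂/d.

R_O ≈ 212 kg O₂/d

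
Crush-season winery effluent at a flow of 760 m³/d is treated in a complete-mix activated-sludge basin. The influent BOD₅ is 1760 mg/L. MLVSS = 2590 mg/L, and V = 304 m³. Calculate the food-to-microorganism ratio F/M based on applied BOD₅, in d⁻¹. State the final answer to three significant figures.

Food-to-microorganism ratio F/M = Q S₀ / (V X) = 760 × 1760 / (304.0 × 2590) = 1.699 d⁻¹.

F/M ≈ 1.70 d⁻¹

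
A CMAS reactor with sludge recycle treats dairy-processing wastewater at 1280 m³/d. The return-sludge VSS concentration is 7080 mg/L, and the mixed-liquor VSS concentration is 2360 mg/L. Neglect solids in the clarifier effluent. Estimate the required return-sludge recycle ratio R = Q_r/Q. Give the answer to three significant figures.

R ≈ 0.500

Mass balance around the secondary clarifier (neglecting effluent solids): R = X / (X_r − X) = 2360 / (7080 − 2360) = 0.5000.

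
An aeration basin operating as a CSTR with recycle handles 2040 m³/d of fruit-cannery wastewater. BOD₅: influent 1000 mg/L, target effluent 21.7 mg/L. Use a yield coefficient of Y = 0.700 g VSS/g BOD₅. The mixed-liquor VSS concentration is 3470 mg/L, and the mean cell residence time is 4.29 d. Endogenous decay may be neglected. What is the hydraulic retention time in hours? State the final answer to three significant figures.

τ ≈ 20.3 h

Biomass mass balance (decay neglected): V·X = Y·Q·(S₀ − S)·θ_c, so V = 0.700 × 2040 × (1000 − 21.7) × 4.29 / 3470 = 1727 m³.
Hydraulic retention time τ = V/Q = 1727 / 2040 = 0.8466 d = 20.32 h.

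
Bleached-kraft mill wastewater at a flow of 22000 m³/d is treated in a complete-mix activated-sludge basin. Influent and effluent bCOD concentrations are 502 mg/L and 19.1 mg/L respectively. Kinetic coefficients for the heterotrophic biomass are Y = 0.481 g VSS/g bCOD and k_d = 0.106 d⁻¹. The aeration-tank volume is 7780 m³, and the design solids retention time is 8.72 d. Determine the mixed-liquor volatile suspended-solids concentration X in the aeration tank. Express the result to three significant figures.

X = Y·Q·ΔS·θ_c / [V·(1 + k_d θ_c)] = 0.481 × 22000 × (502 − 19.1) × 8.72 / [7780 × (1 + 0.106 × 8.72)] = 2976 mg/L.

X ≈ 2980 mg/L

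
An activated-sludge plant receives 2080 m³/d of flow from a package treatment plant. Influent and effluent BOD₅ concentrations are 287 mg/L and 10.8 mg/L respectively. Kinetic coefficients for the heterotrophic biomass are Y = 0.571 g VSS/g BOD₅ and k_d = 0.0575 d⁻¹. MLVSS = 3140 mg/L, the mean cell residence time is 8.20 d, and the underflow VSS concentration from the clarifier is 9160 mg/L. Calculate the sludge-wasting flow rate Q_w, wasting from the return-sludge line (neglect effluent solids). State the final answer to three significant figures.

Q_w ≈ 24.3 m³/d

From the SRT design equation V = Y Q (S₀−S) θ_c / [X (1 + k_d θ_c)] = 0.571 × 2080 × (287 − 10.8) × 8.20 / [3140 × (1 + 0.0575 × 8.20)] = 2.69×10^6 / 4621 = 582.2 m³.
Q_w = (V·X)/(θ_c X_r) = 582.2 × 3140 / (8.20 × 9160) = 24.34 m³/d.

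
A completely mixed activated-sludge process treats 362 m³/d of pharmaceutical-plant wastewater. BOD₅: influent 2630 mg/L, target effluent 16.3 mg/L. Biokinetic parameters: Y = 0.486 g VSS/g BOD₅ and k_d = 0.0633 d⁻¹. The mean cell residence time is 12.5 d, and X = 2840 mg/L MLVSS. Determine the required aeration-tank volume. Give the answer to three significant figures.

V ≈ 1130 m³

Steady-state biomass mass balance: V·X·(1 + k_d·θ_c) = Y·Q·(S₀ − S)·θ_c, so V = 0.486 × 362 × (2630 − 16.3) × 12.5 / [2840 × (1 + 0.0633 × 12.5)] = 5.75×10^6 / 5087 = 1130 m³.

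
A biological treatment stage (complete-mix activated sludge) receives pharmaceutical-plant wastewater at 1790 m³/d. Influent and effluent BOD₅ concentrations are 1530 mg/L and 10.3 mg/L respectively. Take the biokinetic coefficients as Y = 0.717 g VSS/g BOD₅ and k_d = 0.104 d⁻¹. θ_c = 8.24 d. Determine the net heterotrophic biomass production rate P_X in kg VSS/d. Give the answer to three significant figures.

Correct the yield for decay: Y_obs = Y/(1 + k_d θ_c) = 0.717 / (1 + 0.104 × 8.24) = 0.717 / 1.857 = 0.3861.
Mass of BOD₅ removed per day: Q(S₀ − S) = 1790 × 1520 g/m³ = 2720 kg/d.
P_X = Y_obs · Q(S₀ − S) = 0.3861 × 2720 = 1050 kg VSS/d.

P_X ≈ 1050 kg VSS/d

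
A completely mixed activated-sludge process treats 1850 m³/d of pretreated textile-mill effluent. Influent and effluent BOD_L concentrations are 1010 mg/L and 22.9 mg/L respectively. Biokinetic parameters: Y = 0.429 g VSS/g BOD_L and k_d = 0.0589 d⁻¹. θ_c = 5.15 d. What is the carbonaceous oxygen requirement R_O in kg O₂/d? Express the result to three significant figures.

R_O ≈ 973 kg O₂/d

Observed yield with endogenous decay: Y_obs = Y / (1 + k_d·θ_c) = 0.429 / (1 + 0.0589 × 5.15) = 0.429 / 1.303 = 0.3292 g VSS/g BOD_L.
Substrate removed = Q·(S₀ − S) = 1850 m³/d × (1010 − 22.9) g/m³ = 1.83×10^6 g/d = 1826 kg/d.
Biomass synthesised: P_X = Y_obs × 1826 = 601.1 kg VSS/d.
R_O = Q·ΔS − 1.42 P_X = 1826 − 853.5 = 972.6 kg O₂/d.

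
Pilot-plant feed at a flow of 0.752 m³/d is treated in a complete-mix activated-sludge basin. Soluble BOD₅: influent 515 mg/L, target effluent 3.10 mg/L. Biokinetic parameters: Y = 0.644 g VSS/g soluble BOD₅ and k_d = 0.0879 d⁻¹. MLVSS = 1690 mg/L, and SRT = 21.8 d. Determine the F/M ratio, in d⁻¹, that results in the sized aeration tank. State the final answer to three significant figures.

Rearranging the biomass balance for a CMAS with decay, V = Y·Q·ΔS·θ_c / [X·(1+k_d θ_c)] = 0.644 × 0.752 × (515 − 3.10) × 21.8 / [1690 × (1 + 0.0879 × 21.8)] = 5.4×10^3 / 4928 = 1.097 m³.
F/M = applied load / biomass = Q·S₀/(V·X) = 0.752 × 515 / (1.097 × 1690) = 0.2090 d⁻¹.

F/M ≈ 0.209 d⁻¹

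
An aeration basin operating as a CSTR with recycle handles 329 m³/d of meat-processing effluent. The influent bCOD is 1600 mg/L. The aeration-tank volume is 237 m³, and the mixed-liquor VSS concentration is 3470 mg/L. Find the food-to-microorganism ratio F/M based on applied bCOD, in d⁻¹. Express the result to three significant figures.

F/M = Q·S₀ / (V·X) = 329 × 1600 / (237.0 × 3470) = 0.6401 g bCOD·(g VSS·d)⁻¹.

F/M ≈ 0.640 d⁻¹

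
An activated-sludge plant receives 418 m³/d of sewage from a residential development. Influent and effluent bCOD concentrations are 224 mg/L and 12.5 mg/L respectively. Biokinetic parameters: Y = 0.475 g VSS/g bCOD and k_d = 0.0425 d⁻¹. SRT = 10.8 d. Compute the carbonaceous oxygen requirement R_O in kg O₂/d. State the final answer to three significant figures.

R_O ≈ 47.5 kg O₂/d

Observed yield with endogenous decay: Y_obs = Y / (1 + k_d·θ_c) = 0.475 / (1 + 0.0425 × 10.8) = 0.475 / 1.459 = 0.3256 g VSS/g bCOD.
Substrate removed = Q·(S₀ − S) = 418 m³/d × (224 − 12.5) g/m³ = 8.84×10^4 g/d = 88.41 kg/d.
P_X = Y_obs·Q·(S₀ − S) = 0.3256 × 88.41 = 28.78 kg VSS/d.
R_O = Q·(S₀ − S) − 1.42·P_X = 88.41 − 1.42 × 28.78 = 47.54 kg O₂/d.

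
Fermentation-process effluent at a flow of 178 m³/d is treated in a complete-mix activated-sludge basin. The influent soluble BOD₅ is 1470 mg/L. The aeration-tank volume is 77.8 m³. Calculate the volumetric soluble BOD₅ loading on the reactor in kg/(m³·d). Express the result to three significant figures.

L_v = Q S₀ / V = 178 × 1470 × 10⁻³ / 77.80 = 3.363 kg/(m³·d).

L_v ≈ 3.36 kg soluble BOD₅/(m³·d)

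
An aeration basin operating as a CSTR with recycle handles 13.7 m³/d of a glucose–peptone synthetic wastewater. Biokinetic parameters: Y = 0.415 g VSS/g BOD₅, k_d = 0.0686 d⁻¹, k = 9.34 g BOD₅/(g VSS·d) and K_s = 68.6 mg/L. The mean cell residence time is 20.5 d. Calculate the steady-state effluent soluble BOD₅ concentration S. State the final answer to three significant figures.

S ≈ 2.14 mg/L

From the Monod/SRT balance for a CMAS, S = K_s·(1+k_d θ_c)/[θ_c·(Y k − k_d) − 1] = 68.6 × (1 + 0.0686 × 20.5) / [20.5 × (0.415 × 9.34 − 0.0686) − 1] = 165.1 / 77.05 = 2.142 mg/L.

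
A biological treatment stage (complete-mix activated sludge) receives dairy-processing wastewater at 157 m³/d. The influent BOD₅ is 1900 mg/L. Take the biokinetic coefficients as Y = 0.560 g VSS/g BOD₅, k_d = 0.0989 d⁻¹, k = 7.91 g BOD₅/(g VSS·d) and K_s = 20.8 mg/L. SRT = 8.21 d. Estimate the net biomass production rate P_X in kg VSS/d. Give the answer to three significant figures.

From the Monod/SRT balance for a CMAS, S = K_s·(1+k_d θ_c)/[θ_c·(Y k − k_d) − 1] = 20.8 × (1 + 0.0989 × 8.21) / [8.21 × (0.560 × 7.91 − 0.0989) − 1] = 37.69 / 34.56 = 1.091 mg/L.
Y_obs = Y / (1 + k_d θ_c) = 0.560 / (1 + 0.0989 × 8.21) = 0.560 / 1.812 = 0.3091.
Substrate removed = Q·(S₀ − S) = 157 m³/d × (1900 − 1.09) g/m³ = 2.98×10^5 g/d = 298.1 kg/d.
Biomass produced: P_X = Y_obs·Q·ΔS = 0.3091 × 298.1 ≈ 92.14 kg VSS/d.

P_X ≈ 92.1 kg VSS/d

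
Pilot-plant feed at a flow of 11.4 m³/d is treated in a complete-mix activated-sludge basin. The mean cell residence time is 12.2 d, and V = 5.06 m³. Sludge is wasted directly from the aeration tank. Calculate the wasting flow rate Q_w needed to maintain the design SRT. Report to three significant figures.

For wasting at MLVSS concentration, Q_w = V/θ_c = 5.060/12.2 = 0.4148 m³/d.

Q_w ≈ 0.415 m³/d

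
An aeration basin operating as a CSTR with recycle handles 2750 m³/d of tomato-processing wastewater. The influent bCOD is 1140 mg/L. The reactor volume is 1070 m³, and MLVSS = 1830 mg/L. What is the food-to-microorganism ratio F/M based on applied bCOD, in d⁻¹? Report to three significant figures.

F/M ≈ 1.60 d⁻¹

F/M = Q·S₀ / (V·X) = 2750 × 1140 / (1070 × 1830) = 1.601 g bCOD·(g VSS·d)⁻¹.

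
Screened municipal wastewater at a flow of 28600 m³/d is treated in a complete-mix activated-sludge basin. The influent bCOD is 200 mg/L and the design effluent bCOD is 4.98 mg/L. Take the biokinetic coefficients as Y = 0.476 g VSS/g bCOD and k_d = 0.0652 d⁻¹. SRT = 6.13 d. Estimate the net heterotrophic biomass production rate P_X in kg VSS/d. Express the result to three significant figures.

Correct the yield for decay: Y_obs = Y/(1 + k_d θ_c) = 0.476 / (1 + 0.0652 × 6.13) = 0.476 / 1.400 = 0.3401.
Mass of bCOD removed per day: Q(S₀ − S) = 28600 × 195.0 g/m³ = 5578 kg/d.
P_X = Y_obs · Q(S₀ − S) = 0.3401 × 5578 = 1897 kg VSS/d.

P_X ≈ 1900 kg VSS/d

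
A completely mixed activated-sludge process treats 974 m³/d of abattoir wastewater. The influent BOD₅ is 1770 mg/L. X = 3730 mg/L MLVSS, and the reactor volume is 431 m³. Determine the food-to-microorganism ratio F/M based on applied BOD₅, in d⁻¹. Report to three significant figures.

F/M = Q·S₀ / (V·X) = 974 × 1770 / (431.0 × 3730) = 1.072 g BOD₅·(g VSS·d)⁻¹.

F/M ≈ 1.07 d⁻¹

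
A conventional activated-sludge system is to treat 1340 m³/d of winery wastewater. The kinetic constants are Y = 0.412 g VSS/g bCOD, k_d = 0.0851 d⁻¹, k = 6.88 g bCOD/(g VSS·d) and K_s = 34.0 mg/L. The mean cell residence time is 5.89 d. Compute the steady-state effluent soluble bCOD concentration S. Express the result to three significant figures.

S ≈ 3.36 mg/L

Effluent substrate depends only on kinetics and SRT: S = K_s(1 + k_d θ_c) / [θ_c(Yk − k_d) − 1] = 34.0 × (1 + 0.0851 × 5.89) / [5.89 × (0.412 × 6.88 − 0.0851) − 1] = 51.04 / 15.19 = 3.359 mg/L.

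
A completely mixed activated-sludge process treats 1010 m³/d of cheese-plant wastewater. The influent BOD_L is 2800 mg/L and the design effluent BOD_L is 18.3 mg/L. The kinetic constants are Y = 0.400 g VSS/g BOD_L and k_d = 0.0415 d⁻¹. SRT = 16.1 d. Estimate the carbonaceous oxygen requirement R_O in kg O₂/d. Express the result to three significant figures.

R_O ≈ 1850 kg O₂/d

The observed yield is Y_obs = Y/(1 + k_d·θ_c) = 0.400 / (1 + 0.0415 × 16.1) = 0.400 / 1.668 = 0.2398 g VSS per g BOD_L removed.
Mass of BOD_L removed per day: Q(S₀ − S) = 1010 × 2782 g/m³ = 2810 kg/d.
Net sludge production P_X = 0.2398 × 2810 = 673.7 kg VSS/d.
Carbonaceous O₂ demand = substrate oxidised − cell-mass equivalent = 2810 − 1.42 × 673.7 = 1853 kg O₂/d.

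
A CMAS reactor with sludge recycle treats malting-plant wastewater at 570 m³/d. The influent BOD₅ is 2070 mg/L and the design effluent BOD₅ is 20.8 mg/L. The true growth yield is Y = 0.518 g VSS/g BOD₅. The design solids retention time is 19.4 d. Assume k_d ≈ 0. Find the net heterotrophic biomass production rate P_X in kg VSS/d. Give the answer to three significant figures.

With endogenous decay neglected, the observed yield equals the true yield: Y_obs = Y = 0.518 g VSS/g BOD₅.
ΔS = 2070 − 20.8 = 2049 mg/L, so the substrate removal rate is 570 × 2049/1000 = 1168 kg BOD₅/d.
Biomass produced: P_X = Y_obs·Q·ΔS = 0.5180 × 1168 ≈ 605.0 kg VSS/d.

P_X ≈ 605 kg VSS/d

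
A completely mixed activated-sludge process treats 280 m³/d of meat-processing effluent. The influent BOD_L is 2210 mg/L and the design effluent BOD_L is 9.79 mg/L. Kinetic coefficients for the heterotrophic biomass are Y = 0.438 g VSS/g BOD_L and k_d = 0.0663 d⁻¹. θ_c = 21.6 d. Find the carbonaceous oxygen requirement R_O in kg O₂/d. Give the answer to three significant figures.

R_O ≈ 459 kg O₂/d

The observed yield is Y_obs = Y/(1 + k_d·θ_c) = 0.438 / (1 + 0.0663 × 21.6) = 0.438 / 2.432 = 0.1801 g VSS per g BOD_L removed.
Mass of BOD_L removed per day: Q(S₀ − S) = 280 × 2200 g/m³ = 616.1 kg/d.
Net sludge production P_X = 0.1801 × 616.1 = 110.9 kg VSS/d.
R_O = Q·ΔS − 1.42 P_X = 616.1 − 157.5 = 458.5 kg O₂/d.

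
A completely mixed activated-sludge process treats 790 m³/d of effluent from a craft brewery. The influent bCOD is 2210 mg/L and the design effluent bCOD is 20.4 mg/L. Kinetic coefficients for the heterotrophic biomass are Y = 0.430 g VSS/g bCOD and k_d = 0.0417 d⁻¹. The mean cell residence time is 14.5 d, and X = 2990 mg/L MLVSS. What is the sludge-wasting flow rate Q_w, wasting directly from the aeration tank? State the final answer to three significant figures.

Q_w ≈ 155 m³/d

From the SRT design equation V = Y Q (S₀−S) θ_c / [X (1 + k_d θ_c)] = 0.430 × 790 × (2210 − 20.4) × 14.5 / [2990 × (1 + 0.0417 × 14.5)] = 1.08×10^7 / 4798 = 2248 m³.
For wasting at MLVSS concentration, Q_w = V/θ_c = 2248/14.5 = 155.0 m³/d.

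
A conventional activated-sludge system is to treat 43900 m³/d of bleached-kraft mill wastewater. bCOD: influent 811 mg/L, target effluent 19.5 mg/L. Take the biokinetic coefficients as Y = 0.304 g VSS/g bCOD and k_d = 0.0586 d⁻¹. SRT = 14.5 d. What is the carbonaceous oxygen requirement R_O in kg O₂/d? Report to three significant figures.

R_O ≈ 26600 kg O₂/d

Correct the yield for decay: Y_obs = Y/(1 + k_d θ_c) = 0.304 / (1 + 0.0586 × 14.5) = 0.304 / 1.850 = 0.1644.
Q·(S₀ − S) = 43900 × (811 − 19.5) × 10⁻³ = 34747 kg/d removed.
Biomass synthesised: P_X = Y_obs × 34747 = 5711 kg VSS/d.
Carbonaceous O₂ demand = substrate oxidised − cell-mass equivalent = 34747 − 1.42 × 5711 = 26638 kg O₂/d.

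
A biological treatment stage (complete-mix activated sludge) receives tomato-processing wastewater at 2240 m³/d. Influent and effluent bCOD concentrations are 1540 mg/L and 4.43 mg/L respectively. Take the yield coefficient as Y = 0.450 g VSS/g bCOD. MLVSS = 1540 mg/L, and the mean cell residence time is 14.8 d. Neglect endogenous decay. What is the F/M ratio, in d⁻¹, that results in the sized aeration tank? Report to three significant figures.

With k_d = 0 the design equation reduces to V = Y Q (S₀−S) θ_c / X = 0.450 × 2240 × (1540 − 4.43) × 14.8 / 1540 = 14875 m³.
F/M = Q·S₀ / (V·X) = 2240 × 1540 / (14875 × 1540) = 0.1506 g bCOD·(g VSS·d)⁻¹.

F/M ≈ 0.151 d⁻¹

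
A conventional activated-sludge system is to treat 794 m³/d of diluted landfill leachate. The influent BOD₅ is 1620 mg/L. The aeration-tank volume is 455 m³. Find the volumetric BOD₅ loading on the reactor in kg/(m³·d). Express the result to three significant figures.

L_v ≈ 2.83 kg BOD₅/(m³·d)

L_v = Q S₀ / V = 794 × 1620 × 10⁻³ / 455.0 = 2.827 kg/(m³·d).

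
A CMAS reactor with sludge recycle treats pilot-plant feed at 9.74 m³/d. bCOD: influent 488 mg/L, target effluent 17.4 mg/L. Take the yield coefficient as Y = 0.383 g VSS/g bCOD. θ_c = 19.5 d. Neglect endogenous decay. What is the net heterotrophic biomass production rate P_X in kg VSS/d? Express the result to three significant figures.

P_X ≈ 1.76 kg VSS/d

Since k_d ≈ 0, Y_obs = Y = 0.383 g VSS/g bCOD.
ΔS = 488 − 17.4 = 470.6 mg/L, so the substrate removal rate is 9.74 × 470.6/1000 = 4.584 kg bCOD/d.
P_X = Y_obs · Q(S₀ − S) = 0.3830 × 4.584 = 1.756 kg VSS/d.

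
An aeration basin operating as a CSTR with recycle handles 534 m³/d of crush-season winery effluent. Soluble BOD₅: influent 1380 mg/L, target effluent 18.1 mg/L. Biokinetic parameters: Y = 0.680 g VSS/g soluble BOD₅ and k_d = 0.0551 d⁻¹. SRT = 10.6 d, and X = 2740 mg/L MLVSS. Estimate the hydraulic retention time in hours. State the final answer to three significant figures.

From the SRT design equation V = Y Q (S₀−S) θ_c / [X (1 + k_d θ_c)] = 0.680 × 534 × (1380 − 18.1) × 10.6 / [2740 × (1 + 0.0551 × 10.6)] = 5.24×10^6 / 4340 = 1208 m³.
HRT = V/Q = 1208 m³ / 534 m³·d⁻¹ = 2.262 d × 24 = 54.28 h.

τ ≈ 54.3 h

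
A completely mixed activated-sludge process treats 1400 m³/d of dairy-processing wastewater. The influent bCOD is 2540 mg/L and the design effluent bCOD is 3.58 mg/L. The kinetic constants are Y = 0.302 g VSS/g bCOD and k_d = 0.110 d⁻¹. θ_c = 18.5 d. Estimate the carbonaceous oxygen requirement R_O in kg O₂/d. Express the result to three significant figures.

Observed yield with endogenous decay: Y_obs = Y / (1 + k_d·θ_c) = 0.302 / (1 + 0.110 × 18.5) = 0.302 / 3.035 = 0.09951 g VSS/g bCOD.
Substrate removed = Q·(S₀ − S) = 1400 m³/d × (2540 − 3.58) g/m³ = 3.55×10^6 g/d = 3551 kg/d.
Biomass synthesised: P_X = Y_obs × 3551 = 353.3 kg VSS/d.
Carbonaceous O₂ demand = substrate oxidised − cell-mass equivalent = 3551 − 1.42 × 353.3 = 3049 kg O₂/d.

R_O ≈ 3050 kg O₂/d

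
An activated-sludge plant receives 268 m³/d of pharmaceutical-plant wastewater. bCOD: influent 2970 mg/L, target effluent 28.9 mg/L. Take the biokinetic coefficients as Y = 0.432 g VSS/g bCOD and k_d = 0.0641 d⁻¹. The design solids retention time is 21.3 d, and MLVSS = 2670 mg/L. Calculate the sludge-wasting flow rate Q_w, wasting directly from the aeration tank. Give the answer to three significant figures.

Rearranging the biomass balance for a CMAS with decay, V = Y·Q·ΔS·θ_c / [X·(1+k_d θ_c)] = 0.432 × 268 × (2970 − 28.9) × 21.3 / [2670 × (1 + 0.0641 × 21.3)] = 7.25×10^6 / 6315 = 1148 m³.
Wasting from the aeration tank: Q_w = V / θ_c = 1148 / 21.3 = 53.92 m³/d.

Q_w ≈ 53.9 m³/d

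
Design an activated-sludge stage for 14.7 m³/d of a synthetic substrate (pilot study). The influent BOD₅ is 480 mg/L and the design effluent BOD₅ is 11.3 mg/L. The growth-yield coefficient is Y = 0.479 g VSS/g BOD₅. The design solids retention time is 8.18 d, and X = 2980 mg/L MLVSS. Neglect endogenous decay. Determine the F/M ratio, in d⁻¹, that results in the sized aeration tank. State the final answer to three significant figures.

F/M ≈ 0.261 d⁻¹

Biomass mass balance (decay neglected): V·X = Y·Q·(S₀ − S)·θ_c, so V = 0.479 × 14.7 × (480 − 11.3) × 8.18 / 2980 = 9.059 m³.
Food-to-microorganism ratio F/M = Q S₀ / (V X) = 14.7 × 480 / (9.059 × 2980) = 0.2614 d⁻¹.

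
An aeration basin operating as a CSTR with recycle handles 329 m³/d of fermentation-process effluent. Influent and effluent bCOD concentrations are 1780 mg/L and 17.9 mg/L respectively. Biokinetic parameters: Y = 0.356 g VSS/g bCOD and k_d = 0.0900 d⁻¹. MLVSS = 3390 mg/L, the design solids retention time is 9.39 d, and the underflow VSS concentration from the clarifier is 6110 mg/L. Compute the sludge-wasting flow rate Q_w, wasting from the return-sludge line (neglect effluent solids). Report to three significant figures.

Rearranging the biomass balance for a CMAS with decay, V = Y·Q·ΔS·θ_c / [X·(1+k_d θ_c)] = 0.356 × 329 × (1780 − 17.9) × 9.39 / [3390 × (1 + 0.0900 × 9.39)] = 1.94×10^6 / 6255 = 309.8 m³.
θ_c = V·X/(Q_w·X_r) when wasting from the recycle, so Q_w = V·X/(θ_c·X_r) = 309.8 × 3390 / (9.39 × 6110) = 18.31 m³/d.

Q_w ≈ 18.3 m³/d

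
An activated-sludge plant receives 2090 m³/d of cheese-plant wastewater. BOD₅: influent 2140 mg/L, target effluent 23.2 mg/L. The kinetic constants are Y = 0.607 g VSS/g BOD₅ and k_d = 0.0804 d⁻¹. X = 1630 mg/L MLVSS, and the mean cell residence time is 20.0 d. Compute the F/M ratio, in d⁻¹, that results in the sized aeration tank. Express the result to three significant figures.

Steady-state biomass mass balance: V·X·(1 + k_d·θ_c) = Y·Q·(S₀ − S)·θ_c, so V = 0.607 × 2090 × (2140 − 23.2) × 20.0 / [1630 × (1 + 0.0804 × 20.0)] = 5.37×10^7 / 4251 = 12634 m³.
Food-to-microorganism ratio F/M = Q S₀ / (V X) = 2090 × 2140 / (12634 × 1630) = 0.2172 d⁻¹.

F/M ≈ 0.217 d⁻¹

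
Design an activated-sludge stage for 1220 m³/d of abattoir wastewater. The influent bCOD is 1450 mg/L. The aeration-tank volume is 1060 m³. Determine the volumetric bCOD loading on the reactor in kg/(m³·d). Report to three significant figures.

Applied bCOD load per unit volume = Q·S₀/V = (1220 × 1450/1000)/1060 = 1.669 kg bCOD·m⁻³·d⁻¹.

L_v ≈ 1.67 kg bCOD/(m³·d)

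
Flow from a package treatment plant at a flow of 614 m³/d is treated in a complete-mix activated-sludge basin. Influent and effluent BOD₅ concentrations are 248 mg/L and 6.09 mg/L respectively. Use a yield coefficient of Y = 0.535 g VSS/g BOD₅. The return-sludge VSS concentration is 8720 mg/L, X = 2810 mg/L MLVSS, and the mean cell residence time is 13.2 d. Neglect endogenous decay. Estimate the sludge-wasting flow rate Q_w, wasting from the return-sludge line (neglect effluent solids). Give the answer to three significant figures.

Q_w ≈ 9.11 m³/d

With k_d = 0 the design equation reduces to V = Y Q (S₀−S) θ_c / X = 0.535 × 614 × (248 − 6.09) × 13.2 / 2810 = 373.3 m³.
θ_c = V·X/(Q_w·X_r) when wasting from the recycle, so Q_w = V·X/(θ_c·X_r) = 373.3 × 2810 / (13.2 × 8720) = 9.113 m³/d.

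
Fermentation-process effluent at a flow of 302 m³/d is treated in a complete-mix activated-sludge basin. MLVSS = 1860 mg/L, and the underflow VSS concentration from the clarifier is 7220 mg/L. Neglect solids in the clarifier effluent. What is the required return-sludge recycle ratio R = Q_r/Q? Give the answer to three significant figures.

Mass balance around the secondary clarifier (neglecting effluent solids): R = X / (X_r − X) = 1860 / (7220 − 1860) = 0.3470.

R ≈ 0.347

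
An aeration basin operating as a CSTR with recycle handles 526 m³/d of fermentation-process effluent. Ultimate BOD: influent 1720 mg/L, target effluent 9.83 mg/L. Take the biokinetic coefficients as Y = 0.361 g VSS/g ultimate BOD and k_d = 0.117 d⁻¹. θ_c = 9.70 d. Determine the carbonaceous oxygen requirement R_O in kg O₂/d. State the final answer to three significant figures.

Correct the yield for decay: Y_obs = Y/(1 + k_d θ_c) = 0.361 / (1 + 0.117 × 9.70) = 0.361 / 2.135 = 0.1691.
Q·(S₀ − S) = 526 × (1720 − 9.83) × 10⁻³ = 899.5 kg/d removed.
Biomass synthesised: P_X = Y_obs × 899.5 = 152.1 kg VSS/d.
R_O = Q·(S₀ − S) − 1.42·P_X = 899.5 − 1.42 × 152.1 = 683.6 kg O₂/d.

R_O ≈ 684 kg O₂/d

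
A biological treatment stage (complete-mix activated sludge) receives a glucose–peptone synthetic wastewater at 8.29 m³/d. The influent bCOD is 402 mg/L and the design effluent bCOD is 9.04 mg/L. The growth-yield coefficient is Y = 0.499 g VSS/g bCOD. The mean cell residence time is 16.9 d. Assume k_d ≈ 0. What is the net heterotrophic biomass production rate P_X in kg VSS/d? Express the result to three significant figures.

No decay correction is needed, so Y_obs = Y = 0.499.
Q·(S₀ − S) = 8.29 × (402 − 9.04) × 10⁻³ = 3.258 kg/d removed.
Biomass produced: P_X = Y_obs·Q·ΔS = 0.4990 × 3.258 ≈ 1.626 kg VSS/d.

P_X ≈ 1.63 kg VSS/d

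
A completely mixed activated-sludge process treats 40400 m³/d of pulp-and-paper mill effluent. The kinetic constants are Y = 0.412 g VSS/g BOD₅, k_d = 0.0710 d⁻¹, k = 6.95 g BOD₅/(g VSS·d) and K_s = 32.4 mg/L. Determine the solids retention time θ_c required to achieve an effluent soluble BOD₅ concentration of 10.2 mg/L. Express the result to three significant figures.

θ_c ≈ 1.63 d

From 1/θ_c = Y·k·S/(K_s + S) − k_d: Y·k·S/(K_s+S) = 0.412 × 6.95 × 10.2 / (32.4 + 10.2) = 0.6856 d⁻¹.
θ_c = 1/(μ − k_d) = 1/(0.6856 − 0.0710) = 1/0.6146 = 1.627 d.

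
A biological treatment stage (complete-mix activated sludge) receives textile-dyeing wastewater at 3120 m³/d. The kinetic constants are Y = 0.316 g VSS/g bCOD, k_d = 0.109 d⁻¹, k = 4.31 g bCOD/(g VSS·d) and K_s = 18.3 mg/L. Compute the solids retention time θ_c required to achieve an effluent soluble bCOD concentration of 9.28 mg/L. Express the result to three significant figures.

From 1/θ_c = Y·k·S/(K_s + S) − k_d: Y·k·S/(K_s+S) = 0.316 × 4.31 × 9.28 / (18.3 + 9.28) = 0.4583 d⁻¹.
θ_c = 1/(μ − k_d) = 1/(0.4583 − 0.109) = 1/0.3493 = 2.863 d.

θ_c ≈ 2.86 d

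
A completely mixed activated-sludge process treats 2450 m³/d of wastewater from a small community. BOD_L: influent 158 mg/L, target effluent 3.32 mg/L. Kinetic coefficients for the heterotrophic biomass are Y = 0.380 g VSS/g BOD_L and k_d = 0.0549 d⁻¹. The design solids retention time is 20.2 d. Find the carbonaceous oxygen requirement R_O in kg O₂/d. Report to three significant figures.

R_O ≈ 282 kg O₂/d

Correct the yield for decay: Y_obs = Y/(1 + k_d θ_c) = 0.380 / (1 + 0.0549 × 20.2) = 0.380 / 2.109 = 0.1802.
Q·(S₀ − S) = 2450 × (158 − 3.32) × 10⁻³ = 379.0 kg/d removed.
P_X = Y_obs·Q·(S₀ − S) = 0.1802 × 379.0 = 68.28 kg VSS/d.
R_O = Q·(S₀ − S) − 1.42·P_X = 379.0 − 1.42 × 68.28 = 282.0 kg O₂/d.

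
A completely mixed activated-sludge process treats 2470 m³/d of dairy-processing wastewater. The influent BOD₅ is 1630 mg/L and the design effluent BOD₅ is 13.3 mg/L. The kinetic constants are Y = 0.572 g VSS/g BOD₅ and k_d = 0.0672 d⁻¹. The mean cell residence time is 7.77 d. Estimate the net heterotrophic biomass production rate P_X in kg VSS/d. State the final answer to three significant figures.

Correct the yield for decay: Y_obs = Y/(1 + k_d θ_c) = 0.572 / (1 + 0.0672 × 7.77) = 0.572 / 1.522 = 0.3758.
Q·(S₀ − S) = 2470 × (1630 − 13.3) × 10⁻³ = 3993 kg/d removed.
So the net sludge growth is P_X = 0.3758 × 3993 = 1501 kg VSS/d.

P_X ≈ 1500 kg VSS/d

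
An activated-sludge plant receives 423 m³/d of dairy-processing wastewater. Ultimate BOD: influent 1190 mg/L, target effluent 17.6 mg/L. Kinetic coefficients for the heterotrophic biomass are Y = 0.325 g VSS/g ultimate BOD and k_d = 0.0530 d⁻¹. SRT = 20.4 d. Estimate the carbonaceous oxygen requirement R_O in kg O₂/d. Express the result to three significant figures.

R_O ≈ 386 kg O₂/d

The observed yield is Y_obs = Y/(1 + k_d·θ_c) = 0.325 / (1 + 0.0530 × 20.4) = 0.325 / 2.081 = 0.1562 g VSS per g ultimate BOD removed.
ΔS = 1190 − 17.6 = 1172 mg/L, so the substrate removal rate is 423 × 1172/1000 = 495.9 kg ultimate BOD/d.
Biomass synthesised: P_X = Y_obs × 495.9 = 77.44 kg VSS/d.
R_O = Q·(S₀ − S) − 1.42·P_X = 495.9 − 1.42 × 77.44 = 386.0 kg O₂/d.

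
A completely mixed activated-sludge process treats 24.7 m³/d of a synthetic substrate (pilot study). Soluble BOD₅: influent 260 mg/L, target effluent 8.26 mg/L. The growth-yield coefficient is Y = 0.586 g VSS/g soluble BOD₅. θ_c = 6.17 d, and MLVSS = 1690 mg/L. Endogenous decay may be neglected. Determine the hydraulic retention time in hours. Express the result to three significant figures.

With k_d = 0 the design equation reduces to V = Y Q (S₀−S) θ_c / X = 0.586 × 24.7 × (260 − 8.26) × 6.17 / 1690 = 13.30 m³.
Hydraulic retention time τ = V/Q = 13.30 / 24.7 = 0.5386 d = 12.93 h.

τ ≈ 12.9 h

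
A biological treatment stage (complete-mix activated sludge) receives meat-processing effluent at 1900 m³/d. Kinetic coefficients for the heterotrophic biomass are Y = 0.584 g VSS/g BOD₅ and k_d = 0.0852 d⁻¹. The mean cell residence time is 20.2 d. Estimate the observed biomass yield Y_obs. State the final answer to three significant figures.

Y_obs ≈ 0.215 g VSS/g BOD₅

The observed yield is Y_obs = Y/(1 + k_d·θ_c) = 0.584 / (1 + 0.0852 × 20.2) = 0.584 / 2.721 = 0.2146 g VSS per g BOD₅ removed.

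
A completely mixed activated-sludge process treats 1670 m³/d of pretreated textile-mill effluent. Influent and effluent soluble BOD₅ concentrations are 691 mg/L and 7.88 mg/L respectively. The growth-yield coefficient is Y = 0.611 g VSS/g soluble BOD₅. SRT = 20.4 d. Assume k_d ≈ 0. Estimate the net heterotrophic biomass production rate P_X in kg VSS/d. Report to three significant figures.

Since k_d ≈ 0, Y_obs = Y = 0.611 g VSS/g soluble BOD₅.
Substrate removed = Q·(S₀ − S) = 1670 m³/d × (691 − 7.88) g/m³ = 1.14×10^6 g/d = 1141 kg/d.
P_X = Y_obs · Q(S₀ − S) = 0.6110 × 1141 = 697.0 kg VSS/d.

P_X ≈ 697 kg VSS/d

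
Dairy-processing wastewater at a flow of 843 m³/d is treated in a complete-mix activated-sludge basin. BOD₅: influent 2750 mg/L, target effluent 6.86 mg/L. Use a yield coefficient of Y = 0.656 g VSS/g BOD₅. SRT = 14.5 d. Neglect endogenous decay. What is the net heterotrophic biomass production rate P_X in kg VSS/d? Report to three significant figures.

Since k_d ≈ 0, Y_obs = Y = 0.656 g VSS/g BOD₅.
ΔS = 2750 − 6.86 = 2743 mg/L, so the substrate removal rate is 843 × 2743/1000 = 2312 kg BOD₅/d.
P_X = Y_obs · Q(S₀ − S) = 0.6560 × 2312 = 1517 kg VSS/d.

P_X ≈ 1520 kg VSS/d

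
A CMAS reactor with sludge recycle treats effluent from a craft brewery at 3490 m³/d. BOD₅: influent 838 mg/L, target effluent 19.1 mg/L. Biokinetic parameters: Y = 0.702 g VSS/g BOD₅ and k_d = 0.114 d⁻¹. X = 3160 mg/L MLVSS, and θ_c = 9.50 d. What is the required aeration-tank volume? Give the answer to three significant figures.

V ≈ 2900 m³

Steady-state biomass mass balance: V·X·(1 + k_d·θ_c) = Y·Q·(S₀ − S)·θ_c, so V = 0.702 × 3490 × (838 − 19.1) × 9.50 / [3160 × (1 + 0.114 × 9.50)] = 1.91×10^7 / 6582 = 2896 m³.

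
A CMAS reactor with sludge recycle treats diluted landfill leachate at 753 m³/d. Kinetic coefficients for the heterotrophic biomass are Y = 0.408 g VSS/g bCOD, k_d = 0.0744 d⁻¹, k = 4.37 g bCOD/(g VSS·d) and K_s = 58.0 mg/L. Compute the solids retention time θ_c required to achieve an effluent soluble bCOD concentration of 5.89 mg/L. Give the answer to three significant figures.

θ_c ≈ 11.1 d

From 1/θ_c = Y·k·S/(K_s + S) − k_d: Y·k·S/(K_s+S) = 0.408 × 4.37 × 5.89 / (58.0 + 5.89) = 0.1644 d⁻¹.
Then 1/θ_c = μ − k_d = 0.1644 − 0.0744 = 0.08997 d⁻¹, giving θ_c = 11.11 d.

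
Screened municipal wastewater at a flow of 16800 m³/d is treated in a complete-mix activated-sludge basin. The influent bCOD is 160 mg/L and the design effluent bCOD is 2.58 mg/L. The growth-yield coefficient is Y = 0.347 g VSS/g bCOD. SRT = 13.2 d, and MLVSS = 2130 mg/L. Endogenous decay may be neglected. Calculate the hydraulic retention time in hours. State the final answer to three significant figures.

τ ≈ 8.12 h

With k_d = 0 the design equation reduces to V = Y Q (S₀−S) θ_c / X = 0.347 × 16800 × (160 − 2.58) × 13.2 / 2130 = 5687 m³.
τ = V/Q = 5687/16800 = 0.3385 d, or 8.124 h.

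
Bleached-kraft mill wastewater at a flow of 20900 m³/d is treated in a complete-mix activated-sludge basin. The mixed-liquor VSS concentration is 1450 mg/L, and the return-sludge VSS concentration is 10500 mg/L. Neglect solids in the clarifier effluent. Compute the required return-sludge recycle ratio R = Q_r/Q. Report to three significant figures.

Mass balance around the secondary clarifier (neglecting effluent solids): R = X / (X_r − X) = 1450 / (10500 − 1450) = 0.1602.

R ≈ 0.160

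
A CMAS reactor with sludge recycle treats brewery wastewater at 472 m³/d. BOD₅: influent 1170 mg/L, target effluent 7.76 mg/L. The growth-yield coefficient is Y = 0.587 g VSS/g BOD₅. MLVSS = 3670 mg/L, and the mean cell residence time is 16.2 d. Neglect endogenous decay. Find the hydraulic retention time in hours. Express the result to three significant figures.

With k_d = 0 the design equation reduces to V = Y Q (S₀−S) θ_c / X = 0.587 × 472 × (1170 − 7.76) × 16.2 / 3670 = 1421 m³.
Hydraulic retention time τ = V/Q = 1421 / 472 = 3.012 d = 72.28 h.

τ ≈ 72.3 h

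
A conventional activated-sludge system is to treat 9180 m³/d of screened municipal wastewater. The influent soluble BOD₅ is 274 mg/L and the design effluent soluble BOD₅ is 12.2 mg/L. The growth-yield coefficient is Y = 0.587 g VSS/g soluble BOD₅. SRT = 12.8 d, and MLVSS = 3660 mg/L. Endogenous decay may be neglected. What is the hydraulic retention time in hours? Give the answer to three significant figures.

τ ≈ 12.9 h

V·X = Y·Q·ΔS·θ_c gives V = 0.587 × 9180 × (274 − 12.2) × 12.8 / 3660 = 4934 m³.
HRT = V/Q = 4934 m³ / 9180 m³·d⁻¹ = 0.5374 d × 24 = 12.90 h.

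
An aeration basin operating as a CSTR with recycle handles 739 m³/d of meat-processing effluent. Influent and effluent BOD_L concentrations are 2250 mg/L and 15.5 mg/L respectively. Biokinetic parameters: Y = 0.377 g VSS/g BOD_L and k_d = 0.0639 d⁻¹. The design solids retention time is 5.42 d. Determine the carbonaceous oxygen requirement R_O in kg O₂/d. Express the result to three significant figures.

Observed yield with endogenous decay: Y_obs = Y / (1 + k_d·θ_c) = 0.377 / (1 + 0.0639 × 5.42) = 0.377 / 1.346 = 0.2800 g VSS/g BOD_L.
Mass of BOD_L removed per day: Q(S₀ − S) = 739 × 2234 g/m³ = 1651 kg/d.
Net sludge production P_X = 0.2800 × 1651 = 462.4 kg VSS/d.
R_O = Q·(S₀ − S) − 1.42·P_X = 1651 − 1.42 × 462.4 = 994.7 kg O₂/d.

R_O ≈ 995 kg O₂/d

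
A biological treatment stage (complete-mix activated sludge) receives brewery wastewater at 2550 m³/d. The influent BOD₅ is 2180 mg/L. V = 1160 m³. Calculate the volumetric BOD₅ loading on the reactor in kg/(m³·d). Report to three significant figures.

L_v ≈ 4.79 kg BOD₅/(m³·d)

Volumetric loading L_v = Q·S₀ / V = 2550 × 2180 g/m³ / 1160 m³ = 4792 g/(m³·d) = 4.792 kg BOD₅/(m³·d).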